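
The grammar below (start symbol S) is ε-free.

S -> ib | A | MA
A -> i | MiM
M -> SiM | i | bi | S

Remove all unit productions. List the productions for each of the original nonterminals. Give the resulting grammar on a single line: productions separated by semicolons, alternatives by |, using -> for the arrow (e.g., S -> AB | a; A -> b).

Unit productions: M->S, S->A.
Unit pairs (A ⇒* B via units): (M,A), (M,S), (S,A).
S: inherits non-unit rules of {A, S} → MA | MiM | i | ib.
A: inherits non-unit rules of {A} → MiM | i.
M: inherits non-unit rules of {A, M, S} → MA | MiM | SiM | bi | i | ib.

S -> i | MA | ib | MiM; A -> i | MiM; M -> i | MA | bi | ib | MiM | SiM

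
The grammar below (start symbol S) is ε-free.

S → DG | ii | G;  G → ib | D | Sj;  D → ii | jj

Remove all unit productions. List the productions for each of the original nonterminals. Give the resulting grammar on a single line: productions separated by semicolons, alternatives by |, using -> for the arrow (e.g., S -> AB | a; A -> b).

Unit productions: G->D, S->G.
Unit pairs (A ⇒* B via units): (G,D), (S,D), (S,G).
S: inherits non-unit rules of {D, G, S} → DG | Sj | ib | ii | jj.
D: inherits non-unit rules of {D} → ii | jj.
G: inherits non-unit rules of {D, G} → Sj | ib | ii | jj.

S -> DG | Sj | ib | ii | jj; D -> ii | jj; G -> Sj | ib | ii | jj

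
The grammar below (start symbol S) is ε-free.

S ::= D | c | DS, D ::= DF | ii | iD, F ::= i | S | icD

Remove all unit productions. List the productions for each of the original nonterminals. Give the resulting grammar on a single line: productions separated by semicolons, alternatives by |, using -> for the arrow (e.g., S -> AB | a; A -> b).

S -> c | DF | DS | iD | ii; D -> DF | iD | ii; F -> c | i | DF | DS | iD | ii | icD

Unit productions: F->S, S->D.
Unit pairs (A ⇒* B via units): (F,D), (F,S), (S,D).
S: inherits non-unit rules of {D, S} → DF | DS | c | iD | ii.
D: inherits non-unit rules of {D} → DF | iD | ii.
F: inherits non-unit rules of {D, F, S} → DF | DS | c | i | iD | icD | ii.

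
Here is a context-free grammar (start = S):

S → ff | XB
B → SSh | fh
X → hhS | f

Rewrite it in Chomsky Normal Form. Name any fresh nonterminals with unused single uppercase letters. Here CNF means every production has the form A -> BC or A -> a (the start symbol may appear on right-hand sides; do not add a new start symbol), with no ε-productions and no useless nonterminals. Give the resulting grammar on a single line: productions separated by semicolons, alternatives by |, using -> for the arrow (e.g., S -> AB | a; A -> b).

S -> CC | XB; A -> h; B -> CA | SD; C -> f; D -> SA; E -> AS; X -> f | AE

No ε-productions.
No unit productions to eliminate.
TERM: introduce C -> f, A -> h and substitute in every rule of length ≥2.
BIN: B -> SSA becomes B -> SD, D -> SA; X -> AAS becomes X -> AE, E -> AS.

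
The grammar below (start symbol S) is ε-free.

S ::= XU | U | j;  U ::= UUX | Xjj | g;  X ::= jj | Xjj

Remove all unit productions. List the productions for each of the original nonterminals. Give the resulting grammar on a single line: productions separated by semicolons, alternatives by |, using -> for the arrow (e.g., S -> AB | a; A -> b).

Unit productions: S->U.
Unit pairs (A ⇒* B via units): (S,U).
S: inherits non-unit rules of {S, U} → UUX | XU | Xjj | g | j.
U: inherits non-unit rules of {U} → UUX | Xjj | g.
X: inherits non-unit rules of {X} → Xjj | jj.

S -> g | j | XU | UUX | Xjj; U -> g | UUX | Xjj; X -> jj | Xjj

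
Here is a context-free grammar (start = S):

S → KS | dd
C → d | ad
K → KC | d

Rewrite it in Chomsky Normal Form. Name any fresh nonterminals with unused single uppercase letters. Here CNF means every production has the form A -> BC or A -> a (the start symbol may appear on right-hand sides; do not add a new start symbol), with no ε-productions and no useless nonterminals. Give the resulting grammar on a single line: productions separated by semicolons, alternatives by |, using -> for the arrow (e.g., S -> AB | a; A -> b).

S -> BB | KS; A -> a; B -> d; C -> d | AB; K -> d | KC

No ε-productions.
No unit productions to eliminate.
TERM: introduce A -> a, B -> d and substitute in every rule of length ≥2.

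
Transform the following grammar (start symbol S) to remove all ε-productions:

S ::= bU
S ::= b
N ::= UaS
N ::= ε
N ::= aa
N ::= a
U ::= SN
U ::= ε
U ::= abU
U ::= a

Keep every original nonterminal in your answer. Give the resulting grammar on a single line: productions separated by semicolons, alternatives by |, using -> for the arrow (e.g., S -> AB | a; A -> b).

S -> b | bU; N -> a | aS | aa | UaS; U -> S | a | SN | ab | abU

Nullable set: {N, U}.
S -> bU: U nullable, giving b | bU.
Drop N -> ε.
N -> UaS: U nullable, giving UaS | aS.
Drop U -> ε.
U -> SN: N nullable, giving S | SN.
U -> abU: U nullable, giving ab | abU.
Unchanged (no nullable symbols): S -> b; N -> a; N -> aa; U -> a.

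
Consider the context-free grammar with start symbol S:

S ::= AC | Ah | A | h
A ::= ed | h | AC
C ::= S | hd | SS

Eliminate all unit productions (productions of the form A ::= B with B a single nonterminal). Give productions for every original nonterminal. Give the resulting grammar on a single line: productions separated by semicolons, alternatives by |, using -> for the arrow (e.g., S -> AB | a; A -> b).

S -> h | AC | Ah | ed; A -> h | AC | ed; C -> h | AC | Ah | SS | ed | hd

Unit productions: C->S, S->A.
Unit pairs (A ⇒* B via units): (C,A), (C,S), (S,A).
S: inherits non-unit rules of {A, S} → AC | Ah | ed | h.
A: inherits non-unit rules of {A} → AC | ed | h.
C: inherits non-unit rules of {A, C, S} → AC | Ah | SS | ed | h | hd.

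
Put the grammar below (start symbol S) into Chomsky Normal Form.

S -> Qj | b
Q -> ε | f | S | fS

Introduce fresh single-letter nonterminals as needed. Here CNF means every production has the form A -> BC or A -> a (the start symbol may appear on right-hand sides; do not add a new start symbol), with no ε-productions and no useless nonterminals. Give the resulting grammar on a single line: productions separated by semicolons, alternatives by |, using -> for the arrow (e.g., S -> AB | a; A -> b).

Nullable: {Q}; after ε-elimination: S -> b | j | Qj; Q -> S | f | fS.
After unit-elimination: S -> b | j | Qj; Q -> b | f | j | Qj | fS.
TERM: introduce B -> f, A -> j and substitute in every rule of length ≥2.

S -> b | j | QA; A -> j; B -> f; Q -> b | f | j | BS | QA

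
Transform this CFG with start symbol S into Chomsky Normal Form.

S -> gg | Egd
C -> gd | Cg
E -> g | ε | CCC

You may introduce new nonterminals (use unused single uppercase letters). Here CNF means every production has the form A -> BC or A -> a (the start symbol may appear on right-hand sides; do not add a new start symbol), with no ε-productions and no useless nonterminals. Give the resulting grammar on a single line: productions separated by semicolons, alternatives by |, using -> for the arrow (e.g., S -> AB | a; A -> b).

Nullable: {E}; after ε-elimination: S -> gd | gg | Egd; C -> Cg | gd; E -> g | CCC.
No unit productions to eliminate.
TERM: introduce B -> d, A -> g and substitute in every rule of length ≥2.
BIN: E -> CCC becomes E -> CD, D -> CC; S -> EAB becomes S -> EF, F -> AB.

S -> AA | AB | EF; A -> g; B -> d; C -> AB | CA; D -> CC; E -> g | CD; F -> AB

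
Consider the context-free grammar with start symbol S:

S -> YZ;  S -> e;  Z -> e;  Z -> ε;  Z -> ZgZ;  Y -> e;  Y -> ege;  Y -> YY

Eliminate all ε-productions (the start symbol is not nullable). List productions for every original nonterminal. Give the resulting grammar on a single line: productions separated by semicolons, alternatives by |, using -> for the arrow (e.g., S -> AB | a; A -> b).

Nullable set: {Z}.
S -> YZ: Z nullable, giving Y | YZ.
Drop Z -> ε.
Z -> ZgZ: Z, Z nullable, giving Zg | ZgZ | g | gZ.
Unchanged (no nullable symbols): S -> e; Y -> YY; Y -> e; Y -> ege; Z -> e.

S -> Y | e | YZ; Y -> e | YY | ege; Z -> e | g | Zg | gZ | ZgZ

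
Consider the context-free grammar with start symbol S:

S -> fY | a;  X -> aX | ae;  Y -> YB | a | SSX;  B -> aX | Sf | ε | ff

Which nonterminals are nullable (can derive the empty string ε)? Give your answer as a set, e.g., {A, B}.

Directly nullable (have an ε-rule): {B}.
Not nullable: S, X, Y — each has a terminal in every rule's right-hand side or depends on a non-nullable symbol.

{B}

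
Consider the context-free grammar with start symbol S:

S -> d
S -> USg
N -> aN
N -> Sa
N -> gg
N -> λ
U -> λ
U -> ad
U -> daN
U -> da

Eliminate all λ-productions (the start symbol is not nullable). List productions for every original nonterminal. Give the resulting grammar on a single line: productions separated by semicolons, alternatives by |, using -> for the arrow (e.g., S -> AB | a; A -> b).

Nullable set: {N, U}.
S -> USg: U nullable, giving Sg | USg.
Drop N -> λ.
N -> aN: N nullable, giving a | aN.
Drop U -> λ.
U -> daN: N nullable, giving da | daN.
Unchanged (no nullable symbols): S -> d; N -> Sa; N -> gg; U -> ad; U -> da.

S -> d | Sg | USg; N -> a | Sa | aN | gg; U -> ad | da | daN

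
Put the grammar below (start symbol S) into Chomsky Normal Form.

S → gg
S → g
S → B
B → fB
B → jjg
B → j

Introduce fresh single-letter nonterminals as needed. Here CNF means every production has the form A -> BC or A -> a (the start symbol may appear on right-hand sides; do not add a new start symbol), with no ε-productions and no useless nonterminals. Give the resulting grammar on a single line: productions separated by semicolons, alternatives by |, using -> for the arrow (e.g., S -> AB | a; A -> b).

No ε-productions.
After unit-elimination: S -> g | j | fB | gg | jjg; B -> j | fB | jjg.
TERM: introduce A -> f, D -> g, C -> j and substitute in every rule of length ≥2.
BIN: B -> CCD becomes B -> CE, E -> CD; S -> CCD becomes S -> CF, F -> CD.

S -> g | j | AB | CF | DD; A -> f; B -> j | AB | CE; C -> j; D -> g; E -> CD; F -> CD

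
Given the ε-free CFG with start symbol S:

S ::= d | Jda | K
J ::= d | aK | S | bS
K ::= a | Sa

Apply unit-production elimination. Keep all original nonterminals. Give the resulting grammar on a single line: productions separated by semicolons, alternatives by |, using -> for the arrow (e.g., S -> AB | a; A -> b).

Unit productions: J->S, S->K.
Unit pairs (A ⇒* B via units): (J,K), (J,S), (S,K).
S: inherits non-unit rules of {K, S} → Jda | Sa | a | d.
J: inherits non-unit rules of {J, K, S} → Jda | Sa | a | aK | bS | d.
K: inherits non-unit rules of {K} → Sa | a.

S -> a | d | Sa | Jda; J -> a | d | Sa | aK | bS | Jda; K -> a | Sa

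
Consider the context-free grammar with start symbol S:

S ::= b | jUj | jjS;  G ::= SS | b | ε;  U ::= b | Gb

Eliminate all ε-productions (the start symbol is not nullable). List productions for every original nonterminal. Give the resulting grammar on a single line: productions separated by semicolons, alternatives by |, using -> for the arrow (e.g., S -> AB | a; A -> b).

Nullable set: {G}.
Drop G -> ε.
U -> Gb: G nullable, giving Gb | b.
Unchanged (no nullable symbols): S -> b; S -> jUj; S -> jjS; G -> SS; G -> b; U -> b.

S -> b | jUj | jjS; G -> b | SS; U -> b | Gb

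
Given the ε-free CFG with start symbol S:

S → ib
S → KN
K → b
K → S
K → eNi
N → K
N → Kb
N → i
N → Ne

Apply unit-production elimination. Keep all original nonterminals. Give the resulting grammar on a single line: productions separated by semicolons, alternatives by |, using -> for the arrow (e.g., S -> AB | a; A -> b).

S -> KN | ib; K -> b | KN | ib | eNi; N -> b | i | KN | Kb | Ne | ib | eNi

Unit productions: K->S, N->K.
Unit pairs (A ⇒* B via units): (K,S), (N,K), (N,S).
S: inherits non-unit rules of {S} → KN | ib.
K: inherits non-unit rules of {K, S} → KN | b | eNi | ib.
N: inherits non-unit rules of {K, N, S} → KN | Kb | Ne | b | eNi | i | ib.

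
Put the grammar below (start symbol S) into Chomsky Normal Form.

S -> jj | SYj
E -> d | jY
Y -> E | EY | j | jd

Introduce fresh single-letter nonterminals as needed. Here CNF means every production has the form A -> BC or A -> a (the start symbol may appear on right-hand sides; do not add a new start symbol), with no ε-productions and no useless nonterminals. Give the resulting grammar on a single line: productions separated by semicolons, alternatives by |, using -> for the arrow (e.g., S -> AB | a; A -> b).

S -> AA | SC; A -> j; B -> d; C -> YA; E -> d | AY; Y -> d | j | AB | AY | EY

No ε-productions.
After unit-elimination: S -> jj | SYj; E -> d | jY; Y -> d | j | EY | jY | jd.
TERM: introduce B -> d, A -> j and substitute in every rule of length ≥2.
BIN: S -> SYA becomes S -> SC, C -> YA.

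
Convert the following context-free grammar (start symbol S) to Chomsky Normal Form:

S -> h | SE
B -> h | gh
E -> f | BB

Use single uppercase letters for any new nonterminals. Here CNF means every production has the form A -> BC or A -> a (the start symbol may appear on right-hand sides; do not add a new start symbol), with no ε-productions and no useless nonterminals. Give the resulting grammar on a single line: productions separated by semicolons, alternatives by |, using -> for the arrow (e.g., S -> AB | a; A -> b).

S -> h | SE; A -> g; B -> h | AC; C -> h; E -> f | BB

No ε-productions.
No unit productions to eliminate.
TERM: introduce A -> g, C -> h and substitute in every rule of length ≥2.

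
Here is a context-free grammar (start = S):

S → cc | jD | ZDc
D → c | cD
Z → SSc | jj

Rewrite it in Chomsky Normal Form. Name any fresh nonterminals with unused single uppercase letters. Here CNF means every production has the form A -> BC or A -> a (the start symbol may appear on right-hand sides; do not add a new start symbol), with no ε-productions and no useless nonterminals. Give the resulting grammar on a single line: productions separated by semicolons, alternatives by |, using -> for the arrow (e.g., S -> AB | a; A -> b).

No ε-productions.
No unit productions to eliminate.
TERM: introduce A -> c, B -> j and substitute in every rule of length ≥2.
BIN: S -> ZDA becomes S -> ZC, C -> DA; Z -> SSA becomes Z -> SE, E -> SA.

S -> AA | BD | ZC; A -> c; B -> j; C -> DA; D -> c | AD; E -> SA; Z -> BB | SE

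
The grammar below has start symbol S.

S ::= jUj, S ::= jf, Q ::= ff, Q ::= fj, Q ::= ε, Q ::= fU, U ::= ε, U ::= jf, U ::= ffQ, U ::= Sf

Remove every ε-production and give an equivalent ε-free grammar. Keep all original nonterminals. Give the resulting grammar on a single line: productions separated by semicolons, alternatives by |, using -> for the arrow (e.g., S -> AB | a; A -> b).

Nullable set: {Q, U}.
S -> jUj: U nullable, giving jUj | jj.
Drop Q -> ε.
Q -> fU: U nullable, giving f | fU.
Drop U -> ε.
U -> ffQ: Q nullable, giving ff | ffQ.
Unchanged (no nullable symbols): S -> jf; Q -> ff; Q -> fj; U -> Sf; U -> jf.

S -> jf | jj | jUj; Q -> f | fU | ff | fj; U -> Sf | ff | jf | ffQ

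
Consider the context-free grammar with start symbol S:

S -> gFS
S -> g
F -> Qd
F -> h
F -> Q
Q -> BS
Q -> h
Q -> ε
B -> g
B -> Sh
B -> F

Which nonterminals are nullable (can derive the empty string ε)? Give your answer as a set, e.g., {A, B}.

{B, F, Q}

Directly nullable (have an ε-rule): {Q}.
F is nullable via F -> Q (every symbol on the right is already known nullable).
B is nullable via B -> F (every symbol on the right is already known nullable).
Not nullable: S — each has a terminal in every rule's right-hand side or depends on a non-nullable symbol.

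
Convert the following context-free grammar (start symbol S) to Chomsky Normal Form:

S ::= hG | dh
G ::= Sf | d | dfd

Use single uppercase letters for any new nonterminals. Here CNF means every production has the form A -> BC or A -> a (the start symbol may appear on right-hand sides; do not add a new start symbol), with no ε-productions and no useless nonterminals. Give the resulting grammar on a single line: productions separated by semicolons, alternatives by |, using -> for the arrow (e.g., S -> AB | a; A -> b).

S -> BC | CG; A -> f; B -> d; C -> h; D -> AB; G -> d | BD | SA

No ε-productions.
No unit productions to eliminate.
TERM: introduce B -> d, A -> f, C -> h and substitute in every rule of length ≥2.
BIN: G -> BAB becomes G -> BD, D -> AB.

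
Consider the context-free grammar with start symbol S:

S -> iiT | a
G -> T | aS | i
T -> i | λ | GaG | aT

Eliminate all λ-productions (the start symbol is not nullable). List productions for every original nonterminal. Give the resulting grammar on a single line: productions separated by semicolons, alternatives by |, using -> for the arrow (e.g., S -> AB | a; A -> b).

Nullable set: {G, T}.
S -> iiT: T nullable, giving ii | iiT.
G -> T: T nullable, giving T.
Drop T -> λ.
T -> GaG: G, G nullable, giving Ga | GaG | a | aG.
T -> aT: T nullable, giving a | aT.
Unchanged (no nullable symbols): S -> a; G -> aS; G -> i; T -> i.

S -> a | ii | iiT; G -> T | i | aS; T -> a | i | Ga | aG | aT | GaG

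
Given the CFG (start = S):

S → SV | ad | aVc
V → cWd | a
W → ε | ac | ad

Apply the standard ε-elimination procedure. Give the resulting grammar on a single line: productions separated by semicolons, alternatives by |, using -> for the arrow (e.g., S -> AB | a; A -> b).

Nullable set: {W}.
V -> cWd: W nullable, giving cWd | cd.
Drop W -> ε.
Unchanged (no nullable symbols): S -> SV; S -> aVc; S -> ad; V -> a; W -> ac; W -> ad.

S -> SV | ad | aVc; V -> a | cd | cWd; W -> ac | ad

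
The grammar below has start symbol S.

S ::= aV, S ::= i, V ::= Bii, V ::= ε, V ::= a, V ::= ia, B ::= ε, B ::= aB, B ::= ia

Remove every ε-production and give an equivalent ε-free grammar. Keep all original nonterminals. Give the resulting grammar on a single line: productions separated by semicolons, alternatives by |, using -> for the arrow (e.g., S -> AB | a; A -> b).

Nullable set: {B, V}.
S -> aV: V nullable, giving a | aV.
Drop B -> ε.
B -> aB: B nullable, giving a | aB.
Drop V -> ε.
V -> Bii: B nullable, giving Bii | ii.
Unchanged (no nullable symbols): S -> i; B -> ia; V -> a; V -> ia.

S -> a | i | aV; B -> a | aB | ia; V -> a | ia | ii | Bii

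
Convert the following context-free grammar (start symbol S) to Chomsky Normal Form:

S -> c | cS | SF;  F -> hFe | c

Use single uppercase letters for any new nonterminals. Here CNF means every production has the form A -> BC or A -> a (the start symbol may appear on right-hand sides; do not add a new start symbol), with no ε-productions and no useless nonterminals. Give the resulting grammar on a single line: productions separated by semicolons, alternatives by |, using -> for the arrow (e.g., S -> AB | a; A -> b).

No ε-productions.
No unit productions to eliminate.
TERM: introduce C -> c, B -> e, A -> h and substitute in every rule of length ≥2.
BIN: F -> AFB becomes F -> AD, D -> FB.

S -> c | CS | SF; A -> h; B -> e; C -> c; D -> FB; F -> c | AD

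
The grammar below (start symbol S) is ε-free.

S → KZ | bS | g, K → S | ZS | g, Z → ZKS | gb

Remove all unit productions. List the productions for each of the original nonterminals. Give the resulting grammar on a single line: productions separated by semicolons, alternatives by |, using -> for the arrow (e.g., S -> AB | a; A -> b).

Unit productions: K->S.
Unit pairs (A ⇒* B via units): (K,S).
S: inherits non-unit rules of {S} → KZ | bS | g.
K: inherits non-unit rules of {K, S} → KZ | ZS | bS | g.
Z: inherits non-unit rules of {Z} → ZKS | gb.

S -> g | KZ | bS; K -> g | KZ | ZS | bS; Z -> gb | ZKS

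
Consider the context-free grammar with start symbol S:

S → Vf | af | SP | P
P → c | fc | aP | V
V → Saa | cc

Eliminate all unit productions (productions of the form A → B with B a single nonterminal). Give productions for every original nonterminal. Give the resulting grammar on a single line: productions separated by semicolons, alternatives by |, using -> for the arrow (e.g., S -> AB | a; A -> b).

S -> c | SP | Vf | aP | af | cc | fc | Saa; P -> c | aP | cc | fc | Saa; V -> cc | Saa

Unit productions: P->V, S->P.
Unit pairs (A ⇒* B via units): (P,V), (S,P), (S,V).
S: inherits non-unit rules of {P, S, V} → SP | Saa | Vf | aP | af | c | cc | fc.
P: inherits non-unit rules of {P, V} → Saa | aP | c | cc | fc.
V: inherits non-unit rules of {V} → Saa | cc.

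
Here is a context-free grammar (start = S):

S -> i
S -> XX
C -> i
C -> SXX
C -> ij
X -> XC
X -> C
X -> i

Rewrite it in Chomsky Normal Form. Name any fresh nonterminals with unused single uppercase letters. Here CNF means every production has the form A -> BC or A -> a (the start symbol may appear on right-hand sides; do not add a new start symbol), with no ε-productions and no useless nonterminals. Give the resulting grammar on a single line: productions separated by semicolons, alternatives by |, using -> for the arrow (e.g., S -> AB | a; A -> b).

No ε-productions.
After unit-elimination: S -> i | XX; C -> i | ij | SXX; X -> i | XC | ij | SXX.
TERM: introduce A -> i, B -> j and substitute in every rule of length ≥2.
BIN: C -> SXX becomes C -> SD, D -> XX; X -> SXX becomes X -> SE, E -> XX.

S -> i | XX; A -> i; B -> j; C -> i | AB | SD; D -> XX; E -> XX; X -> i | AB | SE | XC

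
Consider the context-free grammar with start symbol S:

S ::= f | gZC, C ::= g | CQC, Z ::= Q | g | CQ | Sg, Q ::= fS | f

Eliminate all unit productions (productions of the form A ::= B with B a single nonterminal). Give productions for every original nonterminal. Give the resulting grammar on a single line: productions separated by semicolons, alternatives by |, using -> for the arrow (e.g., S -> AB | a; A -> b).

Unit productions: Z->Q.
Unit pairs (A ⇒* B via units): (Z,Q).
S: inherits non-unit rules of {S} → f | gZC.
C: inherits non-unit rules of {C} → CQC | g.
Q: inherits non-unit rules of {Q} → f | fS.
Z: inherits non-unit rules of {Q, Z} → CQ | Sg | f | fS | g.

S -> f | gZC; C -> g | CQC; Q -> f | fS; Z -> f | g | CQ | Sg | fS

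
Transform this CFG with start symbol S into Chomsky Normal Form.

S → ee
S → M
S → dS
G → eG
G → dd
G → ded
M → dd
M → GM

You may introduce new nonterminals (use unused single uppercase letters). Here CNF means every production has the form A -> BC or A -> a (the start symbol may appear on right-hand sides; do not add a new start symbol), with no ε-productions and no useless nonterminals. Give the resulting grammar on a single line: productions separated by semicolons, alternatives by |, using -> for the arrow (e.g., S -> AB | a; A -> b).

No ε-productions.
After unit-elimination: S -> GM | dS | dd | ee; G -> dd | eG | ded; M -> GM | dd.
TERM: introduce A -> d, B -> e and substitute in every rule of length ≥2.
BIN: G -> ABA becomes G -> AC, C -> BA.

S -> AA | AS | BB | GM; A -> d; B -> e; C -> BA; G -> AA | AC | BG; M -> AA | GM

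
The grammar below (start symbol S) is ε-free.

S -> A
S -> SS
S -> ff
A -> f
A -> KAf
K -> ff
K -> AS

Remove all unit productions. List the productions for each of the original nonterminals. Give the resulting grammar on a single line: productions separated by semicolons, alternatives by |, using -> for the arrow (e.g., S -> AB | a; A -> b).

S -> f | SS | ff | KAf; A -> f | KAf; K -> AS | ff

Unit productions: S->A.
Unit pairs (A ⇒* B via units): (S,A).
S: inherits non-unit rules of {A, S} → KAf | SS | f | ff.
A: inherits non-unit rules of {A} → KAf | f.
K: inherits non-unit rules of {K} → AS | ff.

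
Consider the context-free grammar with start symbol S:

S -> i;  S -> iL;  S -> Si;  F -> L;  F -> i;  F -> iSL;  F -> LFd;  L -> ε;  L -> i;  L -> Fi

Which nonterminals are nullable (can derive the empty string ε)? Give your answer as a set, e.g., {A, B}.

Directly nullable (have an ε-rule): {L}.
F is nullable via F -> L (every symbol on the right is already known nullable).
Not nullable: S — each has a terminal in every rule's right-hand side or depends on a non-nullable symbol.

{F, L}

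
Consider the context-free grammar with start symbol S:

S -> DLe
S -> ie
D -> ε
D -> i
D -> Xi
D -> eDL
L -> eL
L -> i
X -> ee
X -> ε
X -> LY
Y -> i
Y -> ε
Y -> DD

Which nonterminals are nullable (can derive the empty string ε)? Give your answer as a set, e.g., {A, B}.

Directly nullable (have an ε-rule): {D, X, Y}.
Not nullable: L, S — each has a terminal in every rule's right-hand side or depends on a non-nullable symbol.

{D, X, Y}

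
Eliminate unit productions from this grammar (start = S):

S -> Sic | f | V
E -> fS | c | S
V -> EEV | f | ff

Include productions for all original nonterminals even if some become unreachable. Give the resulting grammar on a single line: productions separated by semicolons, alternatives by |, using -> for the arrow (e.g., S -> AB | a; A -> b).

Unit productions: E->S, S->V.
Unit pairs (A ⇒* B via units): (E,S), (E,V), (S,V).
S: inherits non-unit rules of {S, V} → EEV | Sic | f | ff.
E: inherits non-unit rules of {E, S, V} → EEV | Sic | c | f | fS | ff.
V: inherits non-unit rules of {V} → EEV | f | ff.

S -> f | ff | EEV | Sic; E -> c | f | fS | ff | EEV | Sic; V -> f | ff | EEV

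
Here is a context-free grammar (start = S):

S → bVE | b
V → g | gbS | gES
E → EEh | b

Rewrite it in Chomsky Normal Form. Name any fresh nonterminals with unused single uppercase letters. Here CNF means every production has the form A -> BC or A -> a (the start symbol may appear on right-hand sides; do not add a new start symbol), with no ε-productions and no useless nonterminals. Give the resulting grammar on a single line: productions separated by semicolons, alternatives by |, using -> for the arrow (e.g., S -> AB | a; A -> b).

S -> b | BF; A -> h; B -> b; C -> g; D -> EA; E -> b | ED; F -> VE; G -> BS; H -> ES; V -> g | CG | CH

No ε-productions.
No unit productions to eliminate.
TERM: introduce B -> b, C -> g, A -> h and substitute in every rule of length ≥2.
BIN: E -> EEA becomes E -> ED, D -> EA; S -> BVE becomes S -> BF, F -> VE; V -> CBS becomes V -> CG, G -> BS; V -> CES becomes V -> CH, H -> ES.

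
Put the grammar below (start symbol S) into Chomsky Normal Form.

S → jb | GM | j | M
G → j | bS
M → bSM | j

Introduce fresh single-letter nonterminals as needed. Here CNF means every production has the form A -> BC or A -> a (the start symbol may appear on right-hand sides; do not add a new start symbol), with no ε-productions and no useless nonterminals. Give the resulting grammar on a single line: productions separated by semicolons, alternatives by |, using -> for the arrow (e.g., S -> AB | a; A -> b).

No ε-productions.
After unit-elimination: S -> j | GM | jb | bSM; G -> j | bS; M -> j | bSM.
TERM: introduce A -> b, B -> j and substitute in every rule of length ≥2.
BIN: M -> ASM becomes M -> AC, C -> SM; S -> ASM becomes S -> AD, D -> SM.

S -> j | AD | BA | GM; A -> b; B -> j; C -> SM; D -> SM; G -> j | AS; M -> j | AC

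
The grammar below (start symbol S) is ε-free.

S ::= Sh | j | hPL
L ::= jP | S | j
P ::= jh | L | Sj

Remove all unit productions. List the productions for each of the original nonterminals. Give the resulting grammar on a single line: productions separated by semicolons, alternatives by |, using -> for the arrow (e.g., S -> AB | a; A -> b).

Unit productions: L->S, P->L.
Unit pairs (A ⇒* B via units): (L,S), (P,L), (P,S).
S: inherits non-unit rules of {S} → Sh | hPL | j.
L: inherits non-unit rules of {L, S} → Sh | hPL | j | jP.
P: inherits non-unit rules of {L, P, S} → Sh | Sj | hPL | j | jP | jh.

S -> j | Sh | hPL; L -> j | Sh | jP | hPL; P -> j | Sh | Sj | jP | jh | hPL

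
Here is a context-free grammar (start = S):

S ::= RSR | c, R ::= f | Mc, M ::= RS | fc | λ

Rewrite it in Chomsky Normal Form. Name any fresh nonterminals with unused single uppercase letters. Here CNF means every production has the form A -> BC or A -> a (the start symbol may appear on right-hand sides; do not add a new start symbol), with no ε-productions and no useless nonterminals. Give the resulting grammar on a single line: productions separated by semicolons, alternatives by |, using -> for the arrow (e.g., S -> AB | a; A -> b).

Nullable: {M}; after ε-elimination: S -> c | RSR; M -> RS | fc; R -> c | f | Mc.
No unit productions to eliminate.
TERM: introduce B -> c, A -> f and substitute in every rule of length ≥2.
BIN: S -> RSR becomes S -> RC, C -> SR.

S -> c | RC; A -> f; B -> c; C -> SR; M -> AB | RS; R -> c | f | MB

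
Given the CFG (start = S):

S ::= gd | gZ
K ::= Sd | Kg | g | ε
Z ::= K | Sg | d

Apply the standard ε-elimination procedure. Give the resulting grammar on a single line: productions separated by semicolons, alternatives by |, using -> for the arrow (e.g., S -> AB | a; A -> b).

Nullable set: {K, Z}.
S -> gZ: Z nullable, giving g | gZ.
Drop K -> ε.
K -> Kg: K nullable, giving Kg | g.
Z -> K: K nullable, giving K.
Unchanged (no nullable symbols): S -> gd; K -> Sd; K -> g; Z -> Sg; Z -> d.

S -> g | gZ | gd; K -> g | Kg | Sd; Z -> K | d | Sg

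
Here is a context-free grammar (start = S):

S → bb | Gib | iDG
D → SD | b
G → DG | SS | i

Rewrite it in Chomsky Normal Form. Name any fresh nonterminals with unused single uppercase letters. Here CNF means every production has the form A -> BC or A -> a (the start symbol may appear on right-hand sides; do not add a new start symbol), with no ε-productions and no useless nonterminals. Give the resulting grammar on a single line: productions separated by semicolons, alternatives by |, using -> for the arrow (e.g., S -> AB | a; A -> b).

S -> AC | BB | GE; A -> i; B -> b; C -> DG; D -> b | SD; E -> AB; G -> i | DG | SS

No ε-productions.
No unit productions to eliminate.
TERM: introduce B -> b, A -> i and substitute in every rule of length ≥2.
BIN: S -> ADG becomes S -> AC, C -> DG; S -> GAB becomes S -> GE, E -> AB.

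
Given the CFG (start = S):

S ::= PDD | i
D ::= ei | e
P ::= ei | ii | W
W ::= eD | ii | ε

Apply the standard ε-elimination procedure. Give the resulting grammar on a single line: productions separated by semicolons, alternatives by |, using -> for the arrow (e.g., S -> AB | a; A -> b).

Nullable set: {P, W}.
S -> PDD: P nullable, giving DD | PDD.
P -> W: W nullable, giving W.
Drop W -> ε.
Unchanged (no nullable symbols): S -> i; D -> e; D -> ei; P -> ei; P -> ii; W -> eD; W -> ii.

S -> i | DD | PDD; D -> e | ei; P -> W | ei | ii; W -> eD | ii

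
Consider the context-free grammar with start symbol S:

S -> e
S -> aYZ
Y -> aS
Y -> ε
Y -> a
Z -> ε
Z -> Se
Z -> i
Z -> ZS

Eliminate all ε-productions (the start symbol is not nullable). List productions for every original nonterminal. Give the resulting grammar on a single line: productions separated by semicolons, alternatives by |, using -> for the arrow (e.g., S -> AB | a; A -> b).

S -> a | e | aY | aZ | aYZ; Y -> a | aS; Z -> S | i | Se | ZS

Nullable set: {Y, Z}.
S -> aYZ: Y, Z nullable, giving a | aY | aYZ | aZ.
Drop Y -> ε.
Drop Z -> ε.
Z -> ZS: Z nullable, giving S | ZS.
Unchanged (no nullable symbols): S -> e; Y -> a; Y -> aS; Z -> Se; Z -> i.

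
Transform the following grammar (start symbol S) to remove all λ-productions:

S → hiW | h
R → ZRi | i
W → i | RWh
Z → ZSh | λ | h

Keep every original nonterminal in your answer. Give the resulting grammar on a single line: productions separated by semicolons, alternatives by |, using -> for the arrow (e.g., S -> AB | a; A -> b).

Nullable set: {Z}.
R -> ZRi: Z nullable, giving Ri | ZRi.
Drop Z -> λ.
Z -> ZSh: Z nullable, giving Sh | ZSh.
Unchanged (no nullable symbols): S -> h; S -> hiW; R -> i; W -> RWh; W -> i; Z -> h.

S -> h | hiW; R -> i | Ri | ZRi; W -> i | RWh; Z -> h | Sh | ZSh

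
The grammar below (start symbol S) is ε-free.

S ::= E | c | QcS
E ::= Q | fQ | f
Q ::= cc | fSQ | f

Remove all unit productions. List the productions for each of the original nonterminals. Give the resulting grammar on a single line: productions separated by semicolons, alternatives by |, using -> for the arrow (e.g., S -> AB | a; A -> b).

S -> c | f | cc | fQ | QcS | fSQ; E -> f | cc | fQ | fSQ; Q -> f | cc | fSQ

Unit productions: E->Q, S->E.
Unit pairs (A ⇒* B via units): (E,Q), (S,E), (S,Q).
S: inherits non-unit rules of {E, Q, S} → QcS | c | cc | f | fQ | fSQ.
E: inherits non-unit rules of {E, Q} → cc | f | fQ | fSQ.
Q: inherits non-unit rules of {Q} → cc | f | fSQ.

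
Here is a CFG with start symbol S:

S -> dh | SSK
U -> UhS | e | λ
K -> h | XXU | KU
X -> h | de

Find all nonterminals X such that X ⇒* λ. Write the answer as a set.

Directly nullable (have an ε-rule): {U}.
Not nullable: K, S, X — each has a terminal in every rule's right-hand side or depends on a non-nullable symbol.

{U}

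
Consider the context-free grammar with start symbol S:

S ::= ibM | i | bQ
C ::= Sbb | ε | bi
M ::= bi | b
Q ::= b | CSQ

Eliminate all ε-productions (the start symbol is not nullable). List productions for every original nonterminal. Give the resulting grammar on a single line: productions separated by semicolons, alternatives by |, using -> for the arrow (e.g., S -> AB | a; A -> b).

S -> i | bQ | ibM; C -> bi | Sbb; M -> b | bi; Q -> b | SQ | CSQ

Nullable set: {C}.
Drop C -> ε.
Q -> CSQ: C nullable, giving CSQ | SQ.
Unchanged (no nullable symbols): S -> bQ; S -> i; S -> ibM; C -> Sbb; C -> bi; M -> b; M -> bi; Q -> b.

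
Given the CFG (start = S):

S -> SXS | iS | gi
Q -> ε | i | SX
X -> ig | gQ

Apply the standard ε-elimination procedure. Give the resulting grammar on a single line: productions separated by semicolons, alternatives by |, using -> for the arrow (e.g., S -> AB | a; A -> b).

S -> gi | iS | SXS; Q -> i | SX; X -> g | gQ | ig

Nullable set: {Q}.
Drop Q -> ε.
X -> gQ: Q nullable, giving g | gQ.
Unchanged (no nullable symbols): S -> SXS; S -> gi; S -> iS; Q -> SX; Q -> i; X -> ig.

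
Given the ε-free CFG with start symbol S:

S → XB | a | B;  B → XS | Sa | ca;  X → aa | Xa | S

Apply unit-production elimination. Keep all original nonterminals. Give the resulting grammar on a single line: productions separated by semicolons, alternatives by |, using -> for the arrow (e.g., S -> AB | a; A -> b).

Unit productions: S->B, X->S.
Unit pairs (A ⇒* B via units): (S,B), (X,B), (X,S).
S: inherits non-unit rules of {B, S} → Sa | XB | XS | a | ca.
B: inherits non-unit rules of {B} → Sa | XS | ca.
X: inherits non-unit rules of {B, S, X} → Sa | XB | XS | Xa | a | aa | ca.

S -> a | Sa | XB | XS | ca; B -> Sa | XS | ca; X -> a | Sa | XB | XS | Xa | aa | ca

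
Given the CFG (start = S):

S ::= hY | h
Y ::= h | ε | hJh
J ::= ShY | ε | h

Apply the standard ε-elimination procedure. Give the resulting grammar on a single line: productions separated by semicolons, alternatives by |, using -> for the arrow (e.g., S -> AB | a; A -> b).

S -> h | hY; J -> h | Sh | ShY; Y -> h | hh | hJh

Nullable set: {J, Y}.
S -> hY: Y nullable, giving h | hY.
Drop J -> ε.
J -> ShY: Y nullable, giving Sh | ShY.
Drop Y -> ε.
Y -> hJh: J nullable, giving hJh | hh.
Unchanged (no nullable symbols): S -> h; J -> h; Y -> h.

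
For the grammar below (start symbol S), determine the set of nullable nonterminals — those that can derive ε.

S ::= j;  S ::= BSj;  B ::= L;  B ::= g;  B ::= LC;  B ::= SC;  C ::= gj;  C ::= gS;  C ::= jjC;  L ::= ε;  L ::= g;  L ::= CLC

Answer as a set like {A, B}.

Directly nullable (have an ε-rule): {L}.
B is nullable via B -> L (every symbol on the right is already known nullable).
Not nullable: C, S — each has a terminal in every rule's right-hand side or depends on a non-nullable symbol.

{B, L}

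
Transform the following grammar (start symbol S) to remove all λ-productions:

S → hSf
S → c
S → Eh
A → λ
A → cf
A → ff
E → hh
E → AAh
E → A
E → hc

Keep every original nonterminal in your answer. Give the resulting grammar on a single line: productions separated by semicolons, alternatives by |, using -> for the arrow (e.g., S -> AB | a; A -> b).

Nullable set: {A, E}.
S -> Eh: E nullable, giving Eh | h.
Drop A -> λ.
E -> A: A nullable, giving A.
E -> AAh: A, A nullable, giving AAh | Ah | h.
Unchanged (no nullable symbols): S -> c; S -> hSf; A -> cf; A -> ff; E -> hc; E -> hh.

S -> c | h | Eh | hSf; A -> cf | ff; E -> A | h | Ah | hc | hh | AAh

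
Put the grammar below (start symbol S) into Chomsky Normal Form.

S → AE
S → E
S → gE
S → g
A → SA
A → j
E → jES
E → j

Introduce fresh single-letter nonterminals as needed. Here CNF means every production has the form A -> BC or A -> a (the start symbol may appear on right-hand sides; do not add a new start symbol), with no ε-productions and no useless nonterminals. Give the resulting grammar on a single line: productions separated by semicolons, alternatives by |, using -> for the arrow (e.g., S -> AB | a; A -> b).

No ε-productions.
After unit-elimination: S -> g | j | AE | gE | jES; A -> j | SA; E -> j | jES.
TERM: introduce C -> g, B -> j and substitute in every rule of length ≥2.
BIN: E -> BES becomes E -> BD, D -> ES; S -> BES becomes S -> BF, F -> ES.

S -> g | j | AE | BF | CE; A -> j | SA; B -> j; C -> g; D -> ES; E -> j | BD; F -> ES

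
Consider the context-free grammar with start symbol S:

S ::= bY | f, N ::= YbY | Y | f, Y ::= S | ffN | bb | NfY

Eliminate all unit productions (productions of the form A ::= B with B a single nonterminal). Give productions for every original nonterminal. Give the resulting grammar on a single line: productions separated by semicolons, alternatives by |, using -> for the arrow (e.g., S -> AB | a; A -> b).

S -> f | bY; N -> f | bY | bb | NfY | YbY | ffN; Y -> f | bY | bb | NfY | ffN

Unit productions: N->Y, Y->S.
Unit pairs (A ⇒* B via units): (N,S), (N,Y), (Y,S).
S: inherits non-unit rules of {S} → bY | f.
N: inherits non-unit rules of {N, S, Y} → NfY | YbY | bY | bb | f | ffN.
Y: inherits non-unit rules of {S, Y} → NfY | bY | bb | f | ffN.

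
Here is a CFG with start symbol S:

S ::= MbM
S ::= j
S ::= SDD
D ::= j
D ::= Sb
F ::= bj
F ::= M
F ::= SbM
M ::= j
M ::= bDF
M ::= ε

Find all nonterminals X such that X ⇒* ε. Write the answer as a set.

Directly nullable (have an ε-rule): {M}.
F is nullable via F -> M (every symbol on the right is already known nullable).
Not nullable: D, S — each has a terminal in every rule's right-hand side or depends on a non-nullable symbol.

{F, M}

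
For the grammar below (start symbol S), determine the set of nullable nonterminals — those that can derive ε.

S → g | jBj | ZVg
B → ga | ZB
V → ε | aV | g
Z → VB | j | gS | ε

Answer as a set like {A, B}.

{V, Z}

Directly nullable (have an ε-rule): {V, Z}.
Not nullable: B, S — each has a terminal in every rule's right-hand side or depends on a non-nullable symbol.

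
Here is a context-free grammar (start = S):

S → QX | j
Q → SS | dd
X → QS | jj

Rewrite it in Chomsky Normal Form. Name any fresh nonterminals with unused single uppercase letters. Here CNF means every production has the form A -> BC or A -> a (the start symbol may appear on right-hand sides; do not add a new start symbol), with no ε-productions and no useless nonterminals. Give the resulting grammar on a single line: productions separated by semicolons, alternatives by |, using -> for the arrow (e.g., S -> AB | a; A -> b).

S -> j | QX; A -> d; B -> j; Q -> AA | SS; X -> BB | QS

No ε-productions.
No unit productions to eliminate.
TERM: introduce A -> d, B -> j and substitute in every rule of length ≥2.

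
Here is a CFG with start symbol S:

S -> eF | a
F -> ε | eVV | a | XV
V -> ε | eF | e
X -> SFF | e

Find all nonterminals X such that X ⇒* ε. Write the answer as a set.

Directly nullable (have an ε-rule): {F, V}.
Not nullable: S, X — each has a terminal in every rule's right-hand side or depends on a non-nullable symbol.

{F, V}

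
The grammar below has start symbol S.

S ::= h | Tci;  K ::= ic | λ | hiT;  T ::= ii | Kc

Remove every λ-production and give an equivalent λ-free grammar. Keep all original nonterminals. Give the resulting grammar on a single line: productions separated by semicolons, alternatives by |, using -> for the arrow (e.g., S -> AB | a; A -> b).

Nullable set: {K}.
Drop K -> λ.
T -> Kc: K nullable, giving Kc | c.
Unchanged (no nullable symbols): S -> Tci; S -> h; K -> hiT; K -> ic; T -> ii.

S -> h | Tci; K -> ic | hiT; T -> c | Kc | ii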